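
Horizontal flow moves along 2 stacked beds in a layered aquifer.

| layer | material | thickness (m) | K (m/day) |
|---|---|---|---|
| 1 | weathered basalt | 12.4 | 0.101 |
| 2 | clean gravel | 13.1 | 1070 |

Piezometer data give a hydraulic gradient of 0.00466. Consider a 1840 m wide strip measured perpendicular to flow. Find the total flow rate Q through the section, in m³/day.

Flow is parallel to layering, so each bed carries its own Darcy discharge and the transmissivities add.
Σ(K_i·b_i) = 0.101×12.4 + 1070×13.1 = 14018 m²/day.
Hydraulic gradient i = 0.00466.
Q = Σ(K_i·b_i) · W · i = 14018 × 1840 × 0.004660 = 1.202e+05 m³/day.

120000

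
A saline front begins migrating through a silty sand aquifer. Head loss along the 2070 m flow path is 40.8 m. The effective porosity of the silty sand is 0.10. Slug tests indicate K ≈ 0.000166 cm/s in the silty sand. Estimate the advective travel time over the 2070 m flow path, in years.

200

Convert K: 0.000166 cm/s × 864 = 0.1434 m/day.
Hydraulic gradient i = Δh / L = 40.8 / 2070 = 0.01971.
Darcy flux q = K · i = 0.1434 × 0.01971 = 0.002827 m/day.
Seepage velocity v = q / n_e = 0.002827 / 0.10 = 0.02827 m/day.
Travel time t = L / v = 2070 / 0.02827 = 73225 days = 200.5 years.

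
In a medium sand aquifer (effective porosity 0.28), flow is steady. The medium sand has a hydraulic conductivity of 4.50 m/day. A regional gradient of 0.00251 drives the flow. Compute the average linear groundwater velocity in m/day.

Hydraulic gradient i = 0.00251.
Darcy flux q = K · i = 4.500 × 0.002510 = 0.01129 m/day.
Seepage velocity v = q / n_e = 0.01129 / 0.28 = 0.04034 m/day.

0.0403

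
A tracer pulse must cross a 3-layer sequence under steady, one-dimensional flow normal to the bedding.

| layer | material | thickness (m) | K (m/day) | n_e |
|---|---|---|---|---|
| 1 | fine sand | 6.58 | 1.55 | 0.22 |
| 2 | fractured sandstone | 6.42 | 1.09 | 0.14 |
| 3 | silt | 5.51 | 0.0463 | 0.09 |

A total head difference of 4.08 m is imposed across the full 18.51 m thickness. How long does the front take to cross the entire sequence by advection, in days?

90.0

With flow normal to the layers, continuity requires the same specific discharge q through every layer.
Σ(b_i/K_i) = 6.58/1.55 + 6.42/1.09 + 5.51/0.0463 = 129.1 d.
q = Δh / Σ(b_i/K_i) = 4.08 / 129.1 = 0.03159 m/day.
In each layer the seepage velocity is v_i = q/n_i, so the layer transit time is t_i = b_i·n_i / q:
  layer 1 (fine sand): t_1 = 6.58 × 0.22 / 0.03159 = 45.82 d
  layer 2 (fractured sandstone): t_2 = 6.42 × 0.14 / 0.03159 = 28.45 d
  layer 3 (silt): t_3 = 5.51 × 0.09 / 0.03159 = 15.70 d
Total t = Σ t_i = 89.97 days.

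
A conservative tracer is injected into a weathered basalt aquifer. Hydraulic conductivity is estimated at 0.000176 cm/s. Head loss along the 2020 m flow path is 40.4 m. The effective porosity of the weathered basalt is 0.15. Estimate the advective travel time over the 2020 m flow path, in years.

273

Convert K: 0.000176 cm/s × 864 = 0.1521 m/day.
Hydraulic gradient i = Δh / L = 40.4 / 2020 = 0.02000.
Darcy flux q = K · i = 0.1521 × 0.02000 = 0.003041 m/day.
Seepage velocity v = q / n_e = 0.003041 / 0.15 = 0.02028 m/day.
Travel time t = L / v = 2020 / 0.02028 = 99629 days = 272.8 years.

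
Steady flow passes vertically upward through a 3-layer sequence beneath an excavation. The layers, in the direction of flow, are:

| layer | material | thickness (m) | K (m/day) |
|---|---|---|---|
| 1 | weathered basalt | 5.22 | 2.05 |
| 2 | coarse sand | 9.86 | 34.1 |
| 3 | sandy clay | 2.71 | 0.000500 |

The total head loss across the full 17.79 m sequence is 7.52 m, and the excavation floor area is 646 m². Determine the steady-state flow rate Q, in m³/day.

0.896

Flow is perpendicular to layering, so the layers act in series and the equivalent K is the thickness-weighted harmonic mean.
Total thickness L = 5.22 + 9.86 + 2.71 = 17.79 m.
Σ(b_i/K_i) = 5.22/2.05 + 9.86/34.1 + 2.71/0.000500 = 5423 d.
K_eq = L / Σ(b_i/K_i) = 17.79 / 5423 = 0.003281 m/day.
Q = K_eq · A · (Δh/L) = 0.003281 × 646 × (7.52/17.79) = 0.8958 m³/day.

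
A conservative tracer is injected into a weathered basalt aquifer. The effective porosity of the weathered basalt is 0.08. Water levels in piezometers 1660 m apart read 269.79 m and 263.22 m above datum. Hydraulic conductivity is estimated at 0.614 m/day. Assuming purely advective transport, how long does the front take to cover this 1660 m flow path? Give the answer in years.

150

Hydraulic gradient i = (269.79 − 263.22) / 1660 = 6.57 / 1660 = 0.003958.
Darcy flux q = K · i = 0.6140 × 0.003958 = 0.002430 m/day.
Seepage velocity v = q / n_e = 0.002430 / 0.08 = 0.03038 m/day.
Travel time t = L / v = 1660 / 0.03038 = 54648 days = 149.6 years.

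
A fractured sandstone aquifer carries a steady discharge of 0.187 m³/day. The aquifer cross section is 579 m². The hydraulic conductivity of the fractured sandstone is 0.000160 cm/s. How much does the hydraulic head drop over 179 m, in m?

0.418

Convert K: 0.000160 cm/s × 864 = 0.1382 m/day.
From Q = K·A·i, i = Q / (K·A) = 0.187 / (0.1382 × 579.0) = 0.002336.
Head loss Δh = i · L = 0.002336 × 179 = 0.4182 m.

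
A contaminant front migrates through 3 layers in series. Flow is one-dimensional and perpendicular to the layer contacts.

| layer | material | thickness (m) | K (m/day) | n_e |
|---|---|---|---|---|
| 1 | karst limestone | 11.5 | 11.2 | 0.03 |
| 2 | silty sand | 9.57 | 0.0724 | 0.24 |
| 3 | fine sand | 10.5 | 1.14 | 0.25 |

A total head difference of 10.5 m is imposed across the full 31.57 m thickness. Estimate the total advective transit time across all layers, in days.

With flow normal to the layers, continuity requires the same specific discharge q through every layer.
Σ(b_i/K_i) = 11.5/11.2 + 9.57/0.0724 + 10.5/1.14 = 142.4 d.
q = Δh / Σ(b_i/K_i) = 10.5 / 142.4 = 0.07373 m/day.
In each layer the seepage velocity is v_i = q/n_i, so the layer transit time is t_i = b_i·n_i / q:
  layer 1 (karst limestone): t_1 = 11.5 × 0.03 / 0.07373 = 4.680 d
  layer 2 (silty sand): t_2 = 9.57 × 0.24 / 0.07373 = 31.15 d
  layer 3 (fine sand): t_3 = 10.5 × 0.25 / 0.07373 = 35.60 d
Total t = Σ t_i = 71.44 days.

71.4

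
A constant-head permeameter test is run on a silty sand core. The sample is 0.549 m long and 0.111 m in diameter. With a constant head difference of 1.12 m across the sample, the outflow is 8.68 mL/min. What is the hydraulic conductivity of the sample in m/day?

0.633

Cross-sectional area A = π·(d/2)² = π × (0.111/2)² = 0.009677 m².
Convert discharge: 8.68 mL/min = 1.447e-07 m³/s.
Darcy's law rearranged: K = Q·L / (A·Δh) = 1.447e-07 × 0.549 / (0.009677 × 1.12) = 7.328e-06 m/s = 0.6331 m/day.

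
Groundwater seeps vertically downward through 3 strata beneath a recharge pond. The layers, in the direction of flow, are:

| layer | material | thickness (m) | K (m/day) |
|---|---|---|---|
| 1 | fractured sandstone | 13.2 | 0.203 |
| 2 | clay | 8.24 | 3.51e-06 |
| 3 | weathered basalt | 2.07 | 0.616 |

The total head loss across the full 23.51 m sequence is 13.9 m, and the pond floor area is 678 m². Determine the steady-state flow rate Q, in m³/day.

0.00401

Flow is perpendicular to layering, so the layers act in series and the equivalent K is the thickness-weighted harmonic mean.
Total thickness L = 13.2 + 8.24 + 2.07 = 23.51 m.
Σ(b_i/K_i) = 13.2/0.203 + 8.24/3.51e-06 + 2.07/0.616 = 2.348e+06 d.
K_eq = L / Σ(b_i/K_i) = 23.51 / 2.348e+06 = 1.001e-05 m/day.
Q = K_eq · A · (Δh/L) = 1.001e-05 × 678 × (13.9/23.51) = 0.004014 m³/day.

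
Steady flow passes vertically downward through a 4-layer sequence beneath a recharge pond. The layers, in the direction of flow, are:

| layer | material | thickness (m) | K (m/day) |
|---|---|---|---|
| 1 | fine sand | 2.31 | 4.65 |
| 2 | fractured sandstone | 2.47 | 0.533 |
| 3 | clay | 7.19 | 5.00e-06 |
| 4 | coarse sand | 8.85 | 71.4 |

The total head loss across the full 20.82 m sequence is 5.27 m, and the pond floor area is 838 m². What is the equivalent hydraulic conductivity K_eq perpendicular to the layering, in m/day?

1.45e-05

Flow is perpendicular to layering, so the layers act in series and the equivalent K is the thickness-weighted harmonic mean.
Total thickness L = 2.31 + 2.47 + 7.19 + 8.85 = 20.82 m.
Σ(b_i/K_i) = 2.31/4.65 + 2.47/0.533 + 7.19/5.00e-06 + 8.85/71.4 = 1.438e+06 d.
K_eq = L / Σ(b_i/K_i) = 20.82 / 1.438e+06 = 1.448e-05 m/day.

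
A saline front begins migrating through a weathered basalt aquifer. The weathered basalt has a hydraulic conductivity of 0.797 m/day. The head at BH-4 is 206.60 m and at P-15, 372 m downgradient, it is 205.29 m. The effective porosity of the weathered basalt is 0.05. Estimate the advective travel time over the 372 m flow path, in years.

Hydraulic gradient i = (206.60 − 205.29) / 372 = 1.31 / 372 = 0.003522.
Darcy flux q = K · i = 0.7970 × 0.003522 = 0.002807 m/day.
Seepage velocity v = q / n_e = 0.002807 / 0.05 = 0.05613 m/day.
Travel time t = L / v = 372 / 0.05613 = 6627 days = 18.14 years.

18.1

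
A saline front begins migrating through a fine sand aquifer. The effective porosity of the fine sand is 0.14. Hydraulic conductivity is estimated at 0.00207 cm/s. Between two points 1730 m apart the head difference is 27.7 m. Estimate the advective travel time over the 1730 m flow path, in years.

Convert K: 0.00207 cm/s × 864 = 1.788 m/day.
Hydraulic gradient i = Δh / L = 27.7 / 1730 = 0.01601.
Darcy flux q = K · i = 1.788 × 0.01601 = 0.02864 m/day.
Seepage velocity v = q / n_e = 0.02864 / 0.14 = 0.2045 m/day.
Travel time t = L / v = 1730 / 0.2045 = 8458 days = 23.16 years.

23.2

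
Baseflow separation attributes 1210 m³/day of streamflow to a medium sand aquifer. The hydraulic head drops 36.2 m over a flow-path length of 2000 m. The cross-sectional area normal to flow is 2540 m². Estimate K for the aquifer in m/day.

Hydraulic gradient i = Δh / L = 36.2 / 2000 = 0.01810.
From Q = K·A·i, K = Q / (A·i) = 1210 / (2540 × 0.01810) = 26.32 m/day.

26.3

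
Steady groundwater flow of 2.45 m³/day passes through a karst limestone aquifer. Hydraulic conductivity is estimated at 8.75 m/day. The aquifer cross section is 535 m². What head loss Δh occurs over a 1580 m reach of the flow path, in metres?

From Q = K·A·i, i = Q / (K·A) = 2.45 / (8.750 × 535.0) = 0.0005234.
Head loss Δh = i · L = 0.0005234 × 1580 = 0.8269 m.

0.827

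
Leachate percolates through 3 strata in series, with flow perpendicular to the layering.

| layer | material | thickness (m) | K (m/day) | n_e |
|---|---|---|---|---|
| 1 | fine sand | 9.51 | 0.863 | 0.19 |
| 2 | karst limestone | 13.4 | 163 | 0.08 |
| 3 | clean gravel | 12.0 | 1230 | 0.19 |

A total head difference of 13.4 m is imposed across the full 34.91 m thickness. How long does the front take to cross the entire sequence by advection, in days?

With flow normal to the layers, continuity requires the same specific discharge q through every layer.
Σ(b_i/K_i) = 9.51/0.863 + 13.4/163 + 12.0/1230 = 11.11 d.
q = Δh / Σ(b_i/K_i) = 13.4 / 11.11 = 1.206 m/day.
In each layer the seepage velocity is v_i = q/n_i, so the layer transit time is t_i = b_i·n_i / q:
  layer 1 (fine sand): t_1 = 9.51 × 0.19 / 1.206 = 1.498 d
  layer 2 (karst limestone): t_2 = 13.4 × 0.08 / 1.206 = 0.8889 d
  layer 3 (clean gravel): t_3 = 12.0 × 0.19 / 1.206 = 1.891 d
Total t = Σ t_i = 4.278 days.

4.28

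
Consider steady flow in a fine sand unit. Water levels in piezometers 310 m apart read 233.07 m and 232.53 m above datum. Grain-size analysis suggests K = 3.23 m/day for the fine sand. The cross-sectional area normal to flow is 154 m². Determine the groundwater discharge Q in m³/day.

Hydraulic gradient i = (233.07 − 232.53) / 310 = 0.54 / 310 = 0.001742.
Darcy's law: Q = K · A · i = 3.230 × 154.0 × 0.001742 = 0.8665 m³/day.

0.866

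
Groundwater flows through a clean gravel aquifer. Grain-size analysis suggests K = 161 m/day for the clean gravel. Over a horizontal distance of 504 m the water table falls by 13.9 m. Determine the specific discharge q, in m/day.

Hydraulic gradient i = Δh / L = 13.9 / 504 = 0.02758.
Specific discharge q = K · i = 161.0 × 0.02758 = 4.440 m/day.

4.44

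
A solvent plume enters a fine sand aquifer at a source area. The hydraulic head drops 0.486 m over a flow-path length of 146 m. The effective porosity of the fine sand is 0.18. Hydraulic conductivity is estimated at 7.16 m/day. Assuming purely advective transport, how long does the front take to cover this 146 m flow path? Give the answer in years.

Hydraulic gradient i = Δh / L = 0.486 / 146 = 0.003329.
Darcy flux q = K · i = 7.160 × 0.003329 = 0.02383 m/day.
Seepage velocity v = q / n_e = 0.02383 / 0.18 = 0.1324 m/day.
Travel time t = L / v = 146 / 0.1324 = 1103 days = 3.019 years.

3.02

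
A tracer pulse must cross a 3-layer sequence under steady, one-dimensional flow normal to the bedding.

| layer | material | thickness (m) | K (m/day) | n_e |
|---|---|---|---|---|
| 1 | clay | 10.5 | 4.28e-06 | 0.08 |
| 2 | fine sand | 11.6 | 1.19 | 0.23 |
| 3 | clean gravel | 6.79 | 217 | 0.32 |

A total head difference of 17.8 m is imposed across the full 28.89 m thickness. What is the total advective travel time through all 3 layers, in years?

2140

With flow normal to the layers, continuity requires the same specific discharge q through every layer.
Σ(b_i/K_i) = 10.5/4.28e-06 + 11.6/1.19 + 6.79/217 = 2.453e+06 d.
q = Δh / Σ(b_i/K_i) = 17.8 / 2.453e+06 = 7.256e-06 m/day.
In each layer the seepage velocity is v_i = q/n_i, so the layer transit time is t_i = b_i·n_i / q:
  layer 1 (clay): t_1 = 10.5 × 0.08 / 7.256e-06 = 1.158e+05 d
  layer 2 (fine sand): t_2 = 11.6 × 0.23 / 7.256e-06 = 3.677e+05 d
  layer 3 (clean gravel): t_3 = 6.79 × 0.32 / 7.256e-06 = 2.995e+05 d
Total t = Σ t_i = 7.830e+05 days = 2144 years.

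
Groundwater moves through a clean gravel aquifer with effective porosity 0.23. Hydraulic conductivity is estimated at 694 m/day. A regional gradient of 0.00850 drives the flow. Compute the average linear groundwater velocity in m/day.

Hydraulic gradient i = 0.00850.
Darcy flux q = K · i = 694.0 × 0.008500 = 5.899 m/day.
Seepage velocity v = q / n_e = 5.899 / 0.23 = 25.65 m/day.

25.6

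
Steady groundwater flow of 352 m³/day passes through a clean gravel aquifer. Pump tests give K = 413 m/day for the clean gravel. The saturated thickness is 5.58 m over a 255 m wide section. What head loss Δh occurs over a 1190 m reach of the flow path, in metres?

Cross-sectional area A = 255 × 5.58 = 1423 m².
From Q = K·A·i, i = Q / (K·A) = 352 / (413.0 × 1423) = 0.0005990.
Head loss Δh = i · L = 0.0005990 × 1190 = 0.7128 m.

0.713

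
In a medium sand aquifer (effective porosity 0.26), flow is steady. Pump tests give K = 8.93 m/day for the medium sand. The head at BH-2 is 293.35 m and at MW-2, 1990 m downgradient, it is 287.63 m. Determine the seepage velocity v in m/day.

Hydraulic gradient i = (293.35 − 287.63) / 1990 = 5.72 / 1990 = 0.002874.
Darcy flux q = K · i = 8.930 × 0.002874 = 0.02567 m/day.
Seepage velocity v = q / n_e = 0.02567 / 0.26 = 0.09872 m/day.

0.0987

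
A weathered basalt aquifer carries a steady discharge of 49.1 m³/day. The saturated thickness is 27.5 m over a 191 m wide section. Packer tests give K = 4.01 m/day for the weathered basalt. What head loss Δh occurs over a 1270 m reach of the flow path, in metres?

Cross-sectional area A = 191 × 27.5 = 5252 m².
From Q = K·A·i, i = Q / (K·A) = 49.1 / (4.010 × 5252) = 0.002331.
Head loss Δh = i · L = 0.002331 × 1270 = 2.961 m.

2.96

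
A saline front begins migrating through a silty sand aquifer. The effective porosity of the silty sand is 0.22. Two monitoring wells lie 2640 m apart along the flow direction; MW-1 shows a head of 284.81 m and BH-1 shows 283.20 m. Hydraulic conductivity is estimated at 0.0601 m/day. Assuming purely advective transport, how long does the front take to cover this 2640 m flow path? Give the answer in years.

43400

Hydraulic gradient i = (284.81 − 283.20) / 2640 = 1.61 / 2640 = 0.0006098.
Darcy flux q = K · i = 0.06010 × 0.0006098 = 3.665e-05 m/day.
Seepage velocity v = q / n_e = 3.665e-05 / 0.22 = 0.0001666 m/day.
Travel time t = L / v = 2640 / 0.0001666 = 1.585e+07 days = 43385 years.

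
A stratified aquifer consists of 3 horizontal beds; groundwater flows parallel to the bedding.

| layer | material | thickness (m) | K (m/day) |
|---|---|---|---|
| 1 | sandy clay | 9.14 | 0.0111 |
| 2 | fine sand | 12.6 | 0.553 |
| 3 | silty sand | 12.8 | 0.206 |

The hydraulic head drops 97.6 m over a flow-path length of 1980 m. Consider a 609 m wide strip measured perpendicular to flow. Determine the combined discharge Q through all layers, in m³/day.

291

Flow is parallel to layering, so each bed carries its own Darcy discharge and the transmissivities add.
Σ(K_i·b_i) = 0.0111×9.14 + 0.553×12.6 + 0.206×12.8 = 9.706 m²/day.
Hydraulic gradient i = Δh / L = 97.6 / 1980 = 0.04929.
Q = Σ(K_i·b_i) · W · i = 9.706 × 609 × 0.04929 = 291.4 m³/day.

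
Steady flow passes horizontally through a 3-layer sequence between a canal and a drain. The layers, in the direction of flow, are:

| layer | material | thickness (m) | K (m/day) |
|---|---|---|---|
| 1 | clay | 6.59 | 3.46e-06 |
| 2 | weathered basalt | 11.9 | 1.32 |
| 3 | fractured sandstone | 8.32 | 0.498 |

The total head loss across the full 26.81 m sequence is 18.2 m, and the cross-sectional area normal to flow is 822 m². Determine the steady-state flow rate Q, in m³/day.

Flow is perpendicular to layering, so the layers act in series and the equivalent K is the thickness-weighted harmonic mean.
Total thickness L = 6.59 + 11.9 + 8.32 = 26.81 m.
Σ(b_i/K_i) = 6.59/3.46e-06 + 11.9/1.32 + 8.32/0.498 = 1.905e+06 d.
K_eq = L / Σ(b_i/K_i) = 26.81 / 1.905e+06 = 1.408e-05 m/day.
Q = K_eq · A · (Δh/L) = 1.408e-05 × 822 × (18.2/26.81) = 0.007855 m³/day.

0.00785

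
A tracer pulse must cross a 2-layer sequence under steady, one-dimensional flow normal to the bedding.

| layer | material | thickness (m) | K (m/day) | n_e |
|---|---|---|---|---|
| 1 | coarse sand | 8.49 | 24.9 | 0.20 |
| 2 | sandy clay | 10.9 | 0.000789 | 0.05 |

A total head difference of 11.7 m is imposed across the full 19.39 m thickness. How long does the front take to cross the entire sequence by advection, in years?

With flow normal to the layers, continuity requires the same specific discharge q through every layer.
Σ(b_i/K_i) = 8.49/24.9 + 10.9/0.000789 = 13815 d.
q = Δh / Σ(b_i/K_i) = 11.7 / 13815 = 0.0008469 m/day.
In each layer the seepage velocity is v_i = q/n_i, so the layer transit time is t_i = b_i·n_i / q:
  layer 1 (coarse sand): t_1 = 8.49 × 0.20 / 0.0008469 = 2005 d
  layer 2 (sandy clay): t_2 = 10.9 × 0.05 / 0.0008469 = 643.5 d
Total t = Σ t_i = 2649 days = 7.251 years.

7.25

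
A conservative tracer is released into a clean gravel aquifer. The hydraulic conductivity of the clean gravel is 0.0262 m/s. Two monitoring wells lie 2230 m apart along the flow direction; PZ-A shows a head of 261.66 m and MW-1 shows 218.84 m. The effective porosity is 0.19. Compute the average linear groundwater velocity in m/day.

Convert K: 0.0262 m/s × 86400 = 2264 m/day.
Hydraulic gradient i = (261.66 − 218.84) / 2230 = 42.82 / 2230 = 0.01920.
Darcy flux q = K · i = 2264 × 0.01920 = 43.47 m/day.
Seepage velocity v = q / n_e = 43.47 / 0.19 = 228.8 m/day.

229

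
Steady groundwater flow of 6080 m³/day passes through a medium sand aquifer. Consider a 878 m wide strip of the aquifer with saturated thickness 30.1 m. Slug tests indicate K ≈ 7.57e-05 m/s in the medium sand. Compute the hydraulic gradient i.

Convert K: 7.57e-05 m/s × 86400 = 6.540 m/day.
Cross-sectional area A = 878 × 30.1 = 26428 m².
From Q = K·A·i, i = Q / (K·A) = 6080 / (6.540 × 26428) = 0.03517.

0.0352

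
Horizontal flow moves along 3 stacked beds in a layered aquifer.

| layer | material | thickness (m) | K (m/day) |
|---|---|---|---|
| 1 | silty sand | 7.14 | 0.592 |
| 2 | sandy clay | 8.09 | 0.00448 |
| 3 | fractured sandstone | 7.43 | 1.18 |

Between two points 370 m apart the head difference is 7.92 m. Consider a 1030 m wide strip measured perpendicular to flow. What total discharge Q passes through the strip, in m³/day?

287

Flow is parallel to layering, so each bed carries its own Darcy discharge and the transmissivities add.
Σ(K_i·b_i) = 0.592×7.14 + 0.00448×8.09 + 1.18×7.43 = 13.03 m²/day.
Hydraulic gradient i = Δh / L = 7.92 / 370 = 0.02141.
Q = Σ(K_i·b_i) · W · i = 13.03 × 1030 × 0.02141 = 287.3 m³/day.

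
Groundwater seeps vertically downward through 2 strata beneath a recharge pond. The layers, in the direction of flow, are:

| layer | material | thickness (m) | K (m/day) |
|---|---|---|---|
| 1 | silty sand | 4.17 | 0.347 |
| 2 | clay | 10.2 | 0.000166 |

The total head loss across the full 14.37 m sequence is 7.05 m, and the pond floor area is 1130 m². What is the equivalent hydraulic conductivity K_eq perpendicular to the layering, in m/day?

0.000234

Flow is perpendicular to layering, so the layers act in series and the equivalent K is the thickness-weighted harmonic mean.
Total thickness L = 4.17 + 10.2 = 14.37 m.
Σ(b_i/K_i) = 4.17/0.347 + 10.2/0.000166 = 61458 d.
K_eq = L / Σ(b_i/K_i) = 14.37 / 61458 = 0.0002338 m/day.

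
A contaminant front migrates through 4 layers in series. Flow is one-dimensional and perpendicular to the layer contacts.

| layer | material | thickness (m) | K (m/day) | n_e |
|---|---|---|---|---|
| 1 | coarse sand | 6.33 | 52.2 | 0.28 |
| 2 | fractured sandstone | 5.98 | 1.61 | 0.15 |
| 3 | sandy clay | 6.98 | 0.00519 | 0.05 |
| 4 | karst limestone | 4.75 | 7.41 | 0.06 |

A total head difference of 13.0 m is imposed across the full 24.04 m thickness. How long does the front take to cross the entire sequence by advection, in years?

With flow normal to the layers, continuity requires the same specific discharge q through every layer.
Σ(b_i/K_i) = 6.33/52.2 + 5.98/1.61 + 6.98/0.00519 + 4.75/7.41 = 1349 d.
q = Δh / Σ(b_i/K_i) = 13.0 / 1349 = 0.009634 m/day.
In each layer the seepage velocity is v_i = q/n_i, so the layer transit time is t_i = b_i·n_i / q:
  layer 1 (coarse sand): t_1 = 6.33 × 0.28 / 0.009634 = 184.0 d
  layer 2 (fractured sandstone): t_2 = 5.98 × 0.15 / 0.009634 = 93.11 d
  layer 3 (sandy clay): t_3 = 6.98 × 0.05 / 0.009634 = 36.23 d
  layer 4 (karst limestone): t_4 = 4.75 × 0.06 / 0.009634 = 29.58 d
Total t = Σ t_i = 342.9 days = 0.9388 years.

0.939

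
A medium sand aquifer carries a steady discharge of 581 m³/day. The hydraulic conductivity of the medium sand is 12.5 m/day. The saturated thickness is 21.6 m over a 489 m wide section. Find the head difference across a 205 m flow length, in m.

Cross-sectional area A = 489 × 21.6 = 10562 m².
From Q = K·A·i, i = Q / (K·A) = 581 / (12.50 × 10562) = 0.004401.
Head loss Δh = i · L = 0.004401 × 205 = 0.9021 m.

0.902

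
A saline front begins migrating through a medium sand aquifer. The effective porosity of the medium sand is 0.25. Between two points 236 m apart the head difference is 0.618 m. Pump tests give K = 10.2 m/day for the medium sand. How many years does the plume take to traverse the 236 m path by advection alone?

6.05

Hydraulic gradient i = Δh / L = 0.618 / 236 = 0.002619.
Darcy flux q = K · i = 10.20 × 0.002619 = 0.02671 m/day.
Seepage velocity v = q / n_e = 0.02671 / 0.25 = 0.1068 m/day.
Travel time t = L / v = 236 / 0.1068 = 2209 days = 6.048 years.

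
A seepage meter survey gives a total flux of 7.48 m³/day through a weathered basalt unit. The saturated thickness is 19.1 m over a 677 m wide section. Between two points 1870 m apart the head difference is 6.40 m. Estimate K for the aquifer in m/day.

0.169

Cross-sectional area A = 677 × 19.1 = 12931 m².
Hydraulic gradient i = Δh / L = 6.40 / 1870 = 0.003422.
From Q = K·A·i, K = Q / (A·i) = 7.48 / (12931 × 0.003422) = 0.1690 m/day.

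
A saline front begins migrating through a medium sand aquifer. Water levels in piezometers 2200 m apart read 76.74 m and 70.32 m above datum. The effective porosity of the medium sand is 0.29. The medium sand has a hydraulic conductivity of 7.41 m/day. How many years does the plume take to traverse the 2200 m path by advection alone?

Hydraulic gradient i = (76.74 − 70.32) / 2200 = 6.42 / 2200 = 0.002918.
Darcy flux q = K · i = 7.410 × 0.002918 = 0.02162 m/day.
Seepage velocity v = q / n_e = 0.02162 / 0.29 = 0.07456 m/day.
Travel time t = L / v = 2200 / 0.07456 = 29505 days = 80.78 years.

80.8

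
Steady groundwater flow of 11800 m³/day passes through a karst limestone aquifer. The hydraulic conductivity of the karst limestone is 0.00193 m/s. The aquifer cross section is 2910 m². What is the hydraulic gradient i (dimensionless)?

Convert K: 0.00193 m/s × 86400 = 166.8 m/day.
From Q = K·A·i, i = Q / (K·A) = 11800 / (166.8 × 2910) = 0.02432.

0.0243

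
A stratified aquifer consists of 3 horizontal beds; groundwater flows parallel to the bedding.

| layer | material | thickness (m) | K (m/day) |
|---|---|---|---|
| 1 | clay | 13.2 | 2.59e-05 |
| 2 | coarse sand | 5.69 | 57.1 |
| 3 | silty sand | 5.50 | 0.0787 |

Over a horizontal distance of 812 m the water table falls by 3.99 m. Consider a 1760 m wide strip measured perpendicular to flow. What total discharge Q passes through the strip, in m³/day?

2810

Flow is parallel to layering, so each bed carries its own Darcy discharge and the transmissivities add.
Σ(K_i·b_i) = 2.59e-05×13.2 + 57.1×5.69 + 0.0787×5.50 = 325.3 m²/day.
Hydraulic gradient i = Δh / L = 3.99 / 812 = 0.004914.
Q = Σ(K_i·b_i) · W · i = 325.3 × 1760 × 0.004914 = 2814 m³/day.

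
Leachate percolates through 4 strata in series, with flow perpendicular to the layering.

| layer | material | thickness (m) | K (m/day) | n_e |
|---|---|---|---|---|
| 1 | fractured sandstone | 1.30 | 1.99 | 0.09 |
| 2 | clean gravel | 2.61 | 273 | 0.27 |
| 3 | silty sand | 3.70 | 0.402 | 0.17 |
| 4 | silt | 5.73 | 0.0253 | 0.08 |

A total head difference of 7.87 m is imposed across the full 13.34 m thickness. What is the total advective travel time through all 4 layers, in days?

With flow normal to the layers, continuity requires the same specific discharge q through every layer.
Σ(b_i/K_i) = 1.30/1.99 + 2.61/273 + 3.70/0.402 + 5.73/0.0253 = 236.3 d.
q = Δh / Σ(b_i/K_i) = 7.87 / 236.3 = 0.03330 m/day.
In each layer the seepage velocity is v_i = q/n_i, so the layer transit time is t_i = b_i·n_i / q:
  layer 1 (fractured sandstone): t_1 = 1.30 × 0.09 / 0.03330 = 3.514 d
  layer 2 (clean gravel): t_2 = 2.61 × 0.27 / 0.03330 = 21.16 d
  layer 3 (silty sand): t_3 = 3.70 × 0.17 / 0.03330 = 18.89 d
  layer 4 (silt): t_4 = 5.73 × 0.08 / 0.03330 = 13.77 d
Total t = Σ t_i = 57.33 days.

57.3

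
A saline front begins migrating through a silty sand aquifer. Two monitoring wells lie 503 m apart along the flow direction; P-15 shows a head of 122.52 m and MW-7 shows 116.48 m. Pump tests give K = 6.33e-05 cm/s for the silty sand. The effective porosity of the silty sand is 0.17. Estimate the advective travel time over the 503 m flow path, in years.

356

Convert K: 6.33e-05 cm/s × 864 = 0.05469 m/day.
Hydraulic gradient i = (122.52 − 116.48) / 503 = 6.04 / 503 = 0.01201.
Darcy flux q = K · i = 0.05469 × 0.01201 = 0.0006567 m/day.
Seepage velocity v = q / n_e = 0.0006567 / 0.17 = 0.003863 m/day.
Travel time t = L / v = 503 / 0.003863 = 1.302e+05 days = 356.5 years.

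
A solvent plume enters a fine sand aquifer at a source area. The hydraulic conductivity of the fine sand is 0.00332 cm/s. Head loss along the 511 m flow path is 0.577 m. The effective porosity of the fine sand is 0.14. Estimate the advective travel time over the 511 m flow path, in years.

Convert K: 0.00332 cm/s × 864 = 2.868 m/day.
Hydraulic gradient i = Δh / L = 0.577 / 511 = 0.001129.
Darcy flux q = K · i = 2.868 × 0.001129 = 0.003239 m/day.
Seepage velocity v = q / n_e = 0.003239 / 0.14 = 0.02314 m/day.
Travel time t = L / v = 511 / 0.02314 = 22087 days = 60.47 years.

60.5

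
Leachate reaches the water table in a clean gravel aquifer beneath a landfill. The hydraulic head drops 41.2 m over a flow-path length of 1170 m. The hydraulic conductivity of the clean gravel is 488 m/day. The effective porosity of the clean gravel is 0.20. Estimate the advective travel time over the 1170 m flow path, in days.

Hydraulic gradient i = Δh / L = 41.2 / 1170 = 0.03521.
Darcy flux q = K · i = 488.0 × 0.03521 = 17.18 m/day.
Seepage velocity v = q / n_e = 17.18 / 0.20 = 85.92 m/day.
Travel time t = L / v = 1170 / 85.92 = 13.62 days.

13.6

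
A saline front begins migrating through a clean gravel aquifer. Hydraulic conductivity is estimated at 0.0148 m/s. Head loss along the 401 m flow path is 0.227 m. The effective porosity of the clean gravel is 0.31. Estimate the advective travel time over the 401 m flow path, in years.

Convert K: 0.0148 m/s × 86400 = 1279 m/day.
Hydraulic gradient i = Δh / L = 0.227 / 401 = 0.0005661.
Darcy flux q = K · i = 1279 × 0.0005661 = 0.7239 m/day.
Seepage velocity v = q / n_e = 0.7239 / 0.31 = 2.335 m/day.
Travel time t = L / v = 401 / 2.335 = 171.7 days = 0.4702 years.

0.470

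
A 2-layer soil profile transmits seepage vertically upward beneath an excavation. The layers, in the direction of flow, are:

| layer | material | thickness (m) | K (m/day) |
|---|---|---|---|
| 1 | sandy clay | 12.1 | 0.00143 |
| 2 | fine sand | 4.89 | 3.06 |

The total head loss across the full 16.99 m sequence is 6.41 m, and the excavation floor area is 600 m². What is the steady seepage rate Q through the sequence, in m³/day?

0.454

Flow is perpendicular to layering, so the layers act in series and the equivalent K is the thickness-weighted harmonic mean.
Total thickness L = 12.1 + 4.89 = 16.99 m.
Σ(b_i/K_i) = 12.1/0.00143 + 4.89/3.06 = 8463 d.
K_eq = L / Σ(b_i/K_i) = 16.99 / 8463 = 0.002008 m/day.
Q = K_eq · A · (Δh/L) = 0.002008 × 600 × (6.41/16.99) = 0.4544 m³/day.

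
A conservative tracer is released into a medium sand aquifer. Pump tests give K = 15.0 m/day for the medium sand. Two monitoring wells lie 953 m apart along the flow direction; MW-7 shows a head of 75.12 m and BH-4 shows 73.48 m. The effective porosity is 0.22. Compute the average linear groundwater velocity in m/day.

Hydraulic gradient i = (75.12 − 73.48) / 953 = 1.64 / 953 = 0.001721.
Darcy flux q = K · i = 15.00 × 0.001721 = 0.02581 m/day.
Seepage velocity v = q / n_e = 0.02581 / 0.22 = 0.1173 m/day.

0.117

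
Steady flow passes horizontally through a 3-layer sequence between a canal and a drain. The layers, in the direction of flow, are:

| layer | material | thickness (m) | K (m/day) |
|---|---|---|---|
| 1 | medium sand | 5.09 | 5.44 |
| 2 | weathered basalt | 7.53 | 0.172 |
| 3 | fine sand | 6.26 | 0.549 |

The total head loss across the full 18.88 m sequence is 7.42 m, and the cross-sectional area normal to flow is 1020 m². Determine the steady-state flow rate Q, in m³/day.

Flow is perpendicular to layering, so the layers act in series and the equivalent K is the thickness-weighted harmonic mean.
Total thickness L = 5.09 + 7.53 + 6.26 = 18.88 m.
Σ(b_i/K_i) = 5.09/5.44 + 7.53/0.172 + 6.26/0.549 = 56.12 d.
K_eq = L / Σ(b_i/K_i) = 18.88 / 56.12 = 0.3364 m/day.
Q = K_eq · A · (Δh/L) = 0.3364 × 1020 × (7.42/18.88) = 134.9 m³/day.

135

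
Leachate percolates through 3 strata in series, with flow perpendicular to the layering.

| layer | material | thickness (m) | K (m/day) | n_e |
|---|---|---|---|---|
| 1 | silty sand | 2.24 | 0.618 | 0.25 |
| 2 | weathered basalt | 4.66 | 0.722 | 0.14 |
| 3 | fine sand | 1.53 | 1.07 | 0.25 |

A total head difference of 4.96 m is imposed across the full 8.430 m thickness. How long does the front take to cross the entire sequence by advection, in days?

With flow normal to the layers, continuity requires the same specific discharge q through every layer.
Σ(b_i/K_i) = 2.24/0.618 + 4.66/0.722 + 1.53/1.07 = 11.51 d.
q = Δh / Σ(b_i/K_i) = 4.96 / 11.51 = 0.4310 m/day.
In each layer the seepage velocity is v_i = q/n_i, so the layer transit time is t_i = b_i·n_i / q:
  layer 1 (silty sand): t_1 = 2.24 × 0.25 / 0.4310 = 1.299 d
  layer 2 (weathered basalt): t_2 = 4.66 × 0.14 / 0.4310 = 1.514 d
  layer 3 (fine sand): t_3 = 1.53 × 0.25 / 0.4310 = 0.8875 d
Total t = Σ t_i = 3.701 days.

3.70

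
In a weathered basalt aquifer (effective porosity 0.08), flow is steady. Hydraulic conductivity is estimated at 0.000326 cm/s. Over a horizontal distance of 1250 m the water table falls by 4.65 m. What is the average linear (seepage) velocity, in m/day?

0.0131

Convert K: 0.000326 cm/s × 864 = 0.2817 m/day.
Hydraulic gradient i = Δh / L = 4.65 / 1250 = 0.003720.
Darcy flux q = K · i = 0.2817 × 0.003720 = 0.001048 m/day.
Seepage velocity v = q / n_e = 0.001048 / 0.08 = 0.01310 m/day.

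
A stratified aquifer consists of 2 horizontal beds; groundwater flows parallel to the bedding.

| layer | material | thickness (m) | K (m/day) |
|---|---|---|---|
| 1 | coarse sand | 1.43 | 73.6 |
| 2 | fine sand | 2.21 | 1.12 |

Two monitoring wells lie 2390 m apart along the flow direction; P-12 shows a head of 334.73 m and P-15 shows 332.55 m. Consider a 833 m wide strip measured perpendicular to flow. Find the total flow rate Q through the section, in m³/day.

81.8

Flow is parallel to layering, so each bed carries its own Darcy discharge and the transmissivities add.
Σ(K_i·b_i) = 73.6×1.43 + 1.12×2.21 = 107.7 m²/day.
Hydraulic gradient i = (334.73 − 332.55) / 2390 = 2.18 / 2390 = 0.0009121.
Q = Σ(K_i·b_i) · W · i = 107.7 × 833 × 0.0009121 = 81.85 m³/day.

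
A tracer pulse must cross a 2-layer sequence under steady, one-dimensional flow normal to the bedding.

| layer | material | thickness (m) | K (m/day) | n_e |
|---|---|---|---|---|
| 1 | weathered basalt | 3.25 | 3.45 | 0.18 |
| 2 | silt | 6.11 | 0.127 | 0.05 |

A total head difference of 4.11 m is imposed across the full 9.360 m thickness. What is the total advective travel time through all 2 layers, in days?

10.6

With flow normal to the layers, continuity requires the same specific discharge q through every layer.
Σ(b_i/K_i) = 3.25/3.45 + 6.11/0.127 = 49.05 d.
q = Δh / Σ(b_i/K_i) = 4.11 / 49.05 = 0.08379 m/day.
In each layer the seepage velocity is v_i = q/n_i, so the layer transit time is t_i = b_i·n_i / q:
  layer 1 (weathered basalt): t_1 = 3.25 × 0.18 / 0.08379 = 6.982 d
  layer 2 (silt): t_2 = 6.11 × 0.05 / 0.08379 = 3.646 d
Total t = Σ t_i = 10.63 days.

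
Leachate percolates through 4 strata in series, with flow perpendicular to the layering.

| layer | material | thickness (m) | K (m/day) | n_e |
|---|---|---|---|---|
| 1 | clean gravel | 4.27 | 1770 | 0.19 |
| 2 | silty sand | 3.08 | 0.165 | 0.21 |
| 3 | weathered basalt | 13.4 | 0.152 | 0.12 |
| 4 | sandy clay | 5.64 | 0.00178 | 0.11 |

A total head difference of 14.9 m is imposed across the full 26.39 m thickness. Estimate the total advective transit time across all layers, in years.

With flow normal to the layers, continuity requires the same specific discharge q through every layer.
Σ(b_i/K_i) = 4.27/1770 + 3.08/0.165 + 13.4/0.152 + 5.64/0.00178 = 3275 d.
q = Δh / Σ(b_i/K_i) = 14.9 / 3275 = 0.004549 m/day.
In each layer the seepage velocity is v_i = q/n_i, so the layer transit time is t_i = b_i·n_i / q:
  layer 1 (clean gravel): t_1 = 4.27 × 0.19 / 0.004549 = 178.3 d
  layer 2 (silty sand): t_2 = 3.08 × 0.21 / 0.004549 = 142.2 d
  layer 3 (weathered basalt): t_3 = 13.4 × 0.12 / 0.004549 = 353.5 d
  layer 4 (sandy clay): t_4 = 5.64 × 0.11 / 0.004549 = 136.4 d
Total t = Σ t_i = 810.4 days = 2.219 years.

2.22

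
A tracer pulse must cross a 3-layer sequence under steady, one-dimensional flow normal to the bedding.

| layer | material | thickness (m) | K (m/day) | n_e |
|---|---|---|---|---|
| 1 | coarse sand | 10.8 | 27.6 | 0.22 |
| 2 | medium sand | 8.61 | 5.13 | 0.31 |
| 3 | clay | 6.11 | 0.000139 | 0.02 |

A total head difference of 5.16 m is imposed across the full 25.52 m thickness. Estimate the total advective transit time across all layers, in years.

With flow normal to the layers, continuity requires the same specific discharge q through every layer.
Σ(b_i/K_i) = 10.8/27.6 + 8.61/5.13 + 6.11/0.000139 = 43959 d.
q = Δh / Σ(b_i/K_i) = 5.16 / 43959 = 0.0001174 m/day.
In each layer the seepage velocity is v_i = q/n_i, so the layer transit time is t_i = b_i·n_i / q:
  layer 1 (coarse sand): t_1 = 10.8 × 0.22 / 0.0001174 = 20242 d
  layer 2 (medium sand): t_2 = 8.61 × 0.31 / 0.0001174 = 22739 d
  layer 3 (clay): t_3 = 6.11 × 0.02 / 0.0001174 = 1041 d
Total t = Σ t_i = 44021 days = 120.5 years.

121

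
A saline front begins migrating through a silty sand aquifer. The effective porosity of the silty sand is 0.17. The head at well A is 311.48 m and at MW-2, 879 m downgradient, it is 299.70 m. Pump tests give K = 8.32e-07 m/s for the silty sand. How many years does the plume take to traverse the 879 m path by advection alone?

Convert K: 8.32e-07 m/s × 86400 = 0.07188 m/day.
Hydraulic gradient i = (311.48 − 299.70) / 879 = 11.78 / 879 = 0.01340.
Darcy flux q = K · i = 0.07188 × 0.01340 = 0.0009634 m/day.
Seepage velocity v = q / n_e = 0.0009634 / 0.17 = 0.005667 m/day.
Travel time t = L / v = 879 / 0.005667 = 1.551e+05 days = 424.7 years.

425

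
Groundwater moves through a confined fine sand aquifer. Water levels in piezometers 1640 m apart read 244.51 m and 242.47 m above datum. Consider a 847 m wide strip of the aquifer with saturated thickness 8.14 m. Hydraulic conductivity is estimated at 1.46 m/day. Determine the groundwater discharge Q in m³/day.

12.5

Cross-sectional area A = 847 × 8.14 = 6895 m².
Hydraulic gradient i = (244.51 − 242.47) / 1640 = 2.04 / 1640 = 0.001244.
Darcy's law: Q = K · A · i = 1.460 × 6895 × 0.001244 = 12.52 m³/day.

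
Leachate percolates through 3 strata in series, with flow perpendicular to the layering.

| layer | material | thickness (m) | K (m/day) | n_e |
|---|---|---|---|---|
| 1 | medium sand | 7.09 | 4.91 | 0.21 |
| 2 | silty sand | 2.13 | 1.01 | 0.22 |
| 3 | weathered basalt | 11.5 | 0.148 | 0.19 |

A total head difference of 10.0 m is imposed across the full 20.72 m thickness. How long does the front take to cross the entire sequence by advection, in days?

With flow normal to the layers, continuity requires the same specific discharge q through every layer.
Σ(b_i/K_i) = 7.09/4.91 + 2.13/1.01 + 11.5/0.148 = 81.26 d.
q = Δh / Σ(b_i/K_i) = 10.0 / 81.26 = 0.1231 m/day.
In each layer the seepage velocity is v_i = q/n_i, so the layer transit time is t_i = b_i·n_i / q:
  layer 1 (medium sand): t_1 = 7.09 × 0.21 / 0.1231 = 12.10 d
  layer 2 (silty sand): t_2 = 2.13 × 0.22 / 0.1231 = 3.808 d
  layer 3 (weathered basalt): t_3 = 11.5 × 0.19 / 0.1231 = 17.75 d
Total t = Σ t_i = 33.66 days.

33.7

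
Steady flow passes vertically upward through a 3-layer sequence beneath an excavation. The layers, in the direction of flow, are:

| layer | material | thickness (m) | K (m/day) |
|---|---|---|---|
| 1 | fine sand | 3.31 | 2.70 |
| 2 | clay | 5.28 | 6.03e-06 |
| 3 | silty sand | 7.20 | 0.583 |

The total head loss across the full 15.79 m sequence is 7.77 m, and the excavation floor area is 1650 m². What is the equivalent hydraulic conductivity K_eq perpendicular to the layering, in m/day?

1.80e-05

Flow is perpendicular to layering, so the layers act in series and the equivalent K is the thickness-weighted harmonic mean.
Total thickness L = 3.31 + 5.28 + 7.20 = 15.79 m.
Σ(b_i/K_i) = 3.31/2.70 + 5.28/6.03e-06 + 7.20/0.583 = 8.756e+05 d.
K_eq = L / Σ(b_i/K_i) = 15.79 / 8.756e+05 = 1.803e-05 m/day.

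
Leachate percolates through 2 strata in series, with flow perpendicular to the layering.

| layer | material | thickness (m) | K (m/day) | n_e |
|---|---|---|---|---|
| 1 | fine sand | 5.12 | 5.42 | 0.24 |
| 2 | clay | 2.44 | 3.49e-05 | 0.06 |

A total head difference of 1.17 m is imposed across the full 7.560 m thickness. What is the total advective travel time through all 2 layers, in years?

225

With flow normal to the layers, continuity requires the same specific discharge q through every layer.
Σ(b_i/K_i) = 5.12/5.42 + 2.44/3.49e-05 = 69915 d.
q = Δh / Σ(b_i/K_i) = 1.17 / 69915 = 1.673e-05 m/day.
In each layer the seepage velocity is v_i = q/n_i, so the layer transit time is t_i = b_i·n_i / q:
  layer 1 (fine sand): t_1 = 5.12 × 0.24 / 1.673e-05 = 73429 d
  layer 2 (clay): t_2 = 2.44 × 0.06 / 1.673e-05 = 8748 d
Total t = Σ t_i = 82177 days = 225.0 years.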